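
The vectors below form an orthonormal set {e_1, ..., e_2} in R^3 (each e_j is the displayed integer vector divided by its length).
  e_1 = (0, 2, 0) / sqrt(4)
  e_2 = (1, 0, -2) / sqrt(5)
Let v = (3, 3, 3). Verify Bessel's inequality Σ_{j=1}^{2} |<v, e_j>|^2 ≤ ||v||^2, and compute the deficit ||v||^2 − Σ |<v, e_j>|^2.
Σ |<v, e_j>|^2 = 54/5; ||v||^2 = 27; deficit = 81/5

Write each e_j = u_j / sqrt(<u_j, u_j>) where u_j is the displayed integer vector. Then <v, e_j> = <v, u_j> / sqrt(<u_j, u_j>), so |<v, e_j>|^2 = <v, u_j>^2 / <u_j, u_j>.
Coefficients: <v, e_1> = 6/sqrt(4), <v, e_2> = -3/sqrt(5).
Square and sum: Σ |<v, e_j>|^2 = 54/5.
Compute ||v||^2 = v·v = 27.
Deficit = 27 − 54/5 = 81/5 ≥ 0, confirming Bessel's inequality. (The deficit equals ||v − Σ <v,e_j> e_j||^2, the squared distance from v to span{e_j}.)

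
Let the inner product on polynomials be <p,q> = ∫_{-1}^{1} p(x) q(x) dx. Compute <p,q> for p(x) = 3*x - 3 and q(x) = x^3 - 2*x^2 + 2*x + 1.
<p,q> = 16/5

Expand the product: p(x)·q(x) = 3*x^4 - 9*x^3 + 12*x^2 - 3*x - 3.
∫_{-1}^{1} of each monomial x^k gives [2/(k+1) if k even, 0 if k odd]. Integrating term-by-term (or equivalently evaluating the antiderivative F(x) = 3*x^5/5 - 9*x^4/4 + 4*x^3 - 3*x^2/2 - 3*x at the endpoints):
  F(1) − F(−1) = -43/20 − (-107/20) = 16/5.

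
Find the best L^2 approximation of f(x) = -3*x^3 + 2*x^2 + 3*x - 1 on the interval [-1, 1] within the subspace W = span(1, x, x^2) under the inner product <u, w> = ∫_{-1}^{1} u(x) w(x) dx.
g(x) = 2*x^2 + 6*x/5 - 1

The best approximation g ∈ W is the orthogonal projection of f onto W. Writing g = a_0 + a_1 x + a_2 x^2, the coefficients solve the normal equations G · a = b where
  G_{ij} = <φ_i, φ_j> and b_i = <f, φ_i>, with φ_0 = 1, φ_1 = x, φ_2 = x^2.
G =
  [2, 0, 2/3]
  [0, 2/3, 0]
  [2/3, 0, 2/5],
b = (-2/3, 4/5, 2/15).
Solving gives a_0 = -1, a_1 = 6/5, a_2 = 2, so
  g(x) = 2*x^2 + 6*x/5 - 1.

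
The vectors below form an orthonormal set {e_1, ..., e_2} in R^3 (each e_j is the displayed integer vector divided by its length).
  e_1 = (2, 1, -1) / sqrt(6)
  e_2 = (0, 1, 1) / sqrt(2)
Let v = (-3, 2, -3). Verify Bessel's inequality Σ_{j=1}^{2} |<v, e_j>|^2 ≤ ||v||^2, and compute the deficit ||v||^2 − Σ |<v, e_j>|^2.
Σ |<v, e_j>|^2 = 2/3; ||v||^2 = 22; deficit = 64/3

Write each e_j = u_j / sqrt(<u_j, u_j>) where u_j is the displayed integer vector. Then <v, e_j> = <v, u_j> / sqrt(<u_j, u_j>), so |<v, e_j>|^2 = <v, u_j>^2 / <u_j, u_j>.
Coefficients: <v, e_1> = -1/sqrt(6), <v, e_2> = -1/sqrt(2).
Square and sum: Σ |<v, e_j>|^2 = 2/3.
Compute ||v||^2 = v·v = 22.
Deficit = 22 − 2/3 = 64/3 ≥ 0, confirming Bessel's inequality. (The deficit equals ||v − Σ <v,e_j> e_j||^2, the squared distance from v to span{e_j}.)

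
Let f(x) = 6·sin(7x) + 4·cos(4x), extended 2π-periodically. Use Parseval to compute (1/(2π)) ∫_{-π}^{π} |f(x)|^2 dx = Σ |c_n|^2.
Σ |c_n|^2 = 26

Expand |f|^2 and use orthogonality of {sin(nx), cos(mx)} on [-π, π]:
  ∫_{-π}^{π} sin(nx)^2 dx = π, ∫ cos(mx)^2 dx = π, and cross terms integrate to 0.
So ∫_{-π}^{π} f(x)^2 dx = 6^2 · π + 4^2 · π = (36 + 16)π.
Divide by 2π: (36 + 16)/2 = 26.
By Parseval, this equals Σ |c_n|^2.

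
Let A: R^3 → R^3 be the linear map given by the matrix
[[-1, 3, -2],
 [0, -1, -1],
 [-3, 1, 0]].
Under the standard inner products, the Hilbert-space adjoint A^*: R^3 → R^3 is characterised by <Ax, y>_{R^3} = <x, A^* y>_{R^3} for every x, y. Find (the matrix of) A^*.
A^* = A^T =
[[-1, 0, -3],
 [3, -1, 1],
 [-2, -1, 0]]

For real matrices with standard dot products, the defining identity <Ax, y> = <x, A^* y> gives (Ax)^T y = x^T (A^*) y, i.e. x^T A^T y = x^T (A^*) y. Since this holds for all x, y, we must have A^* = A^T. Therefore
A^* =
[[-1, 0, -3],
 [3, -1, 1],
 [-2, -1, 0]].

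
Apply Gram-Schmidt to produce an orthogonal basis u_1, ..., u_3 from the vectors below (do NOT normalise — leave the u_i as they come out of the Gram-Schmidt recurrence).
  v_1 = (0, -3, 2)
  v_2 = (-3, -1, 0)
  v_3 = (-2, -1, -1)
Orthogonal basis:
  u_1 = (0, -3, 2)
  u_2 = (-3, -4/13, -6/13)
  u_3 = (2/11, -6/11, -9/11)

Apply the Gram-Schmidt recurrence
  u_1 = v_1
  u_i = v_i − Σ_{j<i} ((v_i · u_j) / (u_j · u_j)) · u_j.

Step by step this gives:
  u_1 = (0, -3, 2)
  u_2 = (-3, -4/13, -6/13)
  u_3 = (2/11, -6/11, -9/11)

Orthogonality check:
  u_2 · u_1 = 0 (should be 0)
  u_3 · u_1 = 0 (should be 0)
  u_3 · u_2 = 0 (should be 0)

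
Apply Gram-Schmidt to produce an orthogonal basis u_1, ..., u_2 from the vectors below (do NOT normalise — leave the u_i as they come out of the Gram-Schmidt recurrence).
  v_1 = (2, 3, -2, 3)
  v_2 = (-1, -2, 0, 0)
Orthogonal basis:
  u_1 = (2, 3, -2, 3)
  u_2 = (-5/13, -14/13, -8/13, 12/13)

Apply the Gram-Schmidt recurrence
  u_1 = v_1
  u_i = v_i − Σ_{j<i} ((v_i · u_j) / (u_j · u_j)) · u_j.

Step by step this gives:
  u_1 = (2, 3, -2, 3)
  u_2 = (-5/13, -14/13, -8/13, 12/13)

Orthogonality check:
  u_2 · u_1 = 0 (should be 0)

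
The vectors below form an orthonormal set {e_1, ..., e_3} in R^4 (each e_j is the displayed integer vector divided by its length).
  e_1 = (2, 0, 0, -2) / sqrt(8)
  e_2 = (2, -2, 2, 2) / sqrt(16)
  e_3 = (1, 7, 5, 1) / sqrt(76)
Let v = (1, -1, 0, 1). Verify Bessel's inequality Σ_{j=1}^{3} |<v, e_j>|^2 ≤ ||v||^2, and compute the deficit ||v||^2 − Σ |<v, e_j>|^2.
Σ |<v, e_j>|^2 = 49/19; ||v||^2 = 3; deficit = 8/19

Write each e_j = u_j / sqrt(<u_j, u_j>) where u_j is the displayed integer vector. Then <v, e_j> = <v, u_j> / sqrt(<u_j, u_j>), so |<v, e_j>|^2 = <v, u_j>^2 / <u_j, u_j>.
Coefficients: <v, e_1> = 0/sqrt(8), <v, e_2> = 6/sqrt(16), <v, e_3> = -5/sqrt(76).
Square and sum: Σ |<v, e_j>|^2 = 49/19.
Compute ||v||^2 = v·v = 3.
Deficit = 3 − 49/19 = 8/19 ≥ 0, confirming Bessel's inequality. (The deficit equals ||v − Σ <v,e_j> e_j||^2, the squared distance from v to span{e_j}.)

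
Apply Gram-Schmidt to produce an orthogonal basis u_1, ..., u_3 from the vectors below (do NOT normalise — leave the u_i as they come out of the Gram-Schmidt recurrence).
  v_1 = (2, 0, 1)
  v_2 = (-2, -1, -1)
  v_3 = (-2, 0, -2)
Orthogonal basis:
  u_1 = (2, 0, 1)
  u_2 = (0, -1, 0)
  u_3 = (2/5, 0, -4/5)

Apply the Gram-Schmidt recurrence
  u_1 = v_1
  u_i = v_i − Σ_{j<i} ((v_i · u_j) / (u_j · u_j)) · u_j.

Step by step this gives:
  u_1 = (2, 0, 1)
  u_2 = (0, -1, 0)
  u_3 = (2/5, 0, -4/5)

Orthogonality check:
  u_2 · u_1 = 0 (should be 0)
  u_3 · u_1 = 0 (should be 0)
  u_3 · u_2 = 0 (should be 0)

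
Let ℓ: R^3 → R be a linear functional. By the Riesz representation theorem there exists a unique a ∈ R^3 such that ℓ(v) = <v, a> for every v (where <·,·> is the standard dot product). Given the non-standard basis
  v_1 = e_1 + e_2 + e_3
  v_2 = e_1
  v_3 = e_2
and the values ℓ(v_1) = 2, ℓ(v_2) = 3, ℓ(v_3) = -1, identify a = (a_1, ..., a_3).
a = (3, -1, 0)

Write a = (a_1, ..., a_3) in the standard basis. For each basis vector v_i, ℓ(v_i) = <v_i, a> is a linear equation in the a_j's. Collect the n equations into a matrix system V a = ℓ, where row i of V is v_i (expressed in the standard basis). Since V is invertible (lower-triangular with 1s on the diagonal, up to permutation), solve by back-substitution:
  V =
[[1, 1, 1],
 [1, 0, 0],
 [0, 1, 0]]
  V a = (2, 3, -1)
Solving gives a = (3, -1, 0).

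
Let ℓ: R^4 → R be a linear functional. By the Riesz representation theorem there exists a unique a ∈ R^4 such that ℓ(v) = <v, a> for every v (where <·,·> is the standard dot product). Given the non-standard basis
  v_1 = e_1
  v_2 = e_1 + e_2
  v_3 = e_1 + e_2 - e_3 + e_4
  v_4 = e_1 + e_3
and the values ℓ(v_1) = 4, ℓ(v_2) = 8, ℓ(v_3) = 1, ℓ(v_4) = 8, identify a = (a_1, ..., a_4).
a = (4, 4, 4, -3)

Write a = (a_1, ..., a_4) in the standard basis. For each basis vector v_i, ℓ(v_i) = <v_i, a> is a linear equation in the a_j's. Collect the n equations into a matrix system V a = ℓ, where row i of V is v_i (expressed in the standard basis). Since V is invertible (lower-triangular with 1s on the diagonal, up to permutation), solve by back-substitution:
  V =
[[1, 0, 0, 0],
 [1, 1, 0, 0],
 [1, 1, -1, 1],
 [1, 0, 1, 0]]
  V a = (4, 8, 1, 8)
Solving gives a = (4, 4, 4, -3).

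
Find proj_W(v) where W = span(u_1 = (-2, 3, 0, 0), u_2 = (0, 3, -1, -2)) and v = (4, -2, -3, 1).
proj_W(v) = (302/101, -270/101, -61/101, -122/101)

Set up U = [u_1 | ... | u_2] ∈ R^(4×2). The projector onto W = col(U) is P = U (U^T U)^(-1) U^T.
Compute U^T U =
  [13, 9]
  [9, 14],
and U^T v = (-14, -5).
Solve U^T U · c = U^T v for the coefficients: c = (-151/101, 61/101). The projection is proj_W(v) = U c.
Check: (v - proj_W(v)) · u_1 = 0  (should be 0).
Check: (v - proj_W(v)) · u_2 = 0  (should be 0).
Result: proj_W(v) = (302/101, -270/101, -61/101, -122/101).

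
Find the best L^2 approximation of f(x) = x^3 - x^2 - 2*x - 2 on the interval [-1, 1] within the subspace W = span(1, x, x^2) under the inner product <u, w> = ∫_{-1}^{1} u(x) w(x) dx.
g(x) = -x^2 - 7*x/5 - 2

The best approximation g ∈ W is the orthogonal projection of f onto W. Writing g = a_0 + a_1 x + a_2 x^2, the coefficients solve the normal equations G · a = b where
  G_{ij} = <φ_i, φ_j> and b_i = <f, φ_i>, with φ_0 = 1, φ_1 = x, φ_2 = x^2.
G =
  [2, 0, 2/3]
  [0, 2/3, 0]
  [2/3, 0, 2/5],
b = (-14/3, -14/15, -26/15).
Solving gives a_0 = -2, a_1 = -7/5, a_2 = -1, so
  g(x) = -x^2 - 7*x/5 - 2.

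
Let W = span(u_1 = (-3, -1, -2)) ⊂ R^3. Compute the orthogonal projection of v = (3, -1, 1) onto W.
proj_W(v) = (15/7, 5/7, 10/7)

Set up U = [u_1 | ... | u_1] ∈ R^(3×1). The projector onto W = col(U) is P = U (U^T U)^(-1) U^T.
Compute U^T U =
  [14],
and U^T v = (-10).
Solve U^T U · c = U^T v for the coefficients: c = (-5/7). The projection is proj_W(v) = U c.
Check: (v - proj_W(v)) · u_1 = 0  (should be 0).
Result: proj_W(v) = (15/7, 5/7, 10/7).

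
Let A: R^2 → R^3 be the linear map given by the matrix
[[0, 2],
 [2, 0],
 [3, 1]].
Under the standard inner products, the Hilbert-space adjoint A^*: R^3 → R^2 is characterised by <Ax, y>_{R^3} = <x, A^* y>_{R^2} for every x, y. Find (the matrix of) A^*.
A^* = A^T =
[[0, 2, 3],
 [2, 0, 1]]

For real matrices with standard dot products, the defining identity <Ax, y> = <x, A^* y> gives (Ax)^T y = x^T (A^*) y, i.e. x^T A^T y = x^T (A^*) y. Since this holds for all x, y, we must have A^* = A^T. Therefore
A^* =
[[0, 2, 3],
 [2, 0, 1]].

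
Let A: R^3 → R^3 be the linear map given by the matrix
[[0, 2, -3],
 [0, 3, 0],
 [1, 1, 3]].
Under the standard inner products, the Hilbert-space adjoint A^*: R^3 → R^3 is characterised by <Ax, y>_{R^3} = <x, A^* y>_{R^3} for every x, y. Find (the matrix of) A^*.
A^* = A^T =
[[0, 0, 1],
 [2, 3, 1],
 [-3, 0, 3]]

For real matrices with standard dot products, the defining identity <Ax, y> = <x, A^* y> gives (Ax)^T y = x^T (A^*) y, i.e. x^T A^T y = x^T (A^*) y. Since this holds for all x, y, we must have A^* = A^T. Therefore
A^* =
[[0, 0, 1],
 [2, 3, 1],
 [-3, 0, 3]].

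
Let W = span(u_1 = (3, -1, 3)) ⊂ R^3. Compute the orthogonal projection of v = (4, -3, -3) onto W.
proj_W(v) = (18/19, -6/19, 18/19)

Set up U = [u_1 | ... | u_1] ∈ R^(3×1). The projector onto W = col(U) is P = U (U^T U)^(-1) U^T.
Compute U^T U =
  [19],
and U^T v = (6).
Solve U^T U · c = U^T v for the coefficients: c = (6/19). The projection is proj_W(v) = U c.
Check: (v - proj_W(v)) · u_1 = 0  (should be 0).
Result: proj_W(v) = (18/19, -6/19, 18/19).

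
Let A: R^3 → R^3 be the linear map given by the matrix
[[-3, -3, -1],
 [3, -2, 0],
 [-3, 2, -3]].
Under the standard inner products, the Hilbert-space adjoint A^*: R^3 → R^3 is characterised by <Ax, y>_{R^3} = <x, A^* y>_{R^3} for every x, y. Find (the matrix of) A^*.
A^* = A^T =
[[-3, 3, -3],
 [-3, -2, 2],
 [-1, 0, -3]]

For real matrices with standard dot products, the defining identity <Ax, y> = <x, A^* y> gives (Ax)^T y = x^T (A^*) y, i.e. x^T A^T y = x^T (A^*) y. Since this holds for all x, y, we must have A^* = A^T. Therefore
A^* =
[[-3, 3, -3],
 [-3, -2, 2],
 [-1, 0, -3]].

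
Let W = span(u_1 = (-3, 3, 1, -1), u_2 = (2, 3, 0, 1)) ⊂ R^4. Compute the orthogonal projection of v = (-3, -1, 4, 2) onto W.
proj_W(v) = (-5/2, -15/46, 21/46, -47/46)

Set up U = [u_1 | ... | u_2] ∈ R^(4×2). The projector onto W = col(U) is P = U (U^T U)^(-1) U^T.
Compute U^T U =
  [20, 2]
  [2, 14],
and U^T v = (8, -7).
Solve U^T U · c = U^T v for the coefficients: c = (21/46, -13/23). The projection is proj_W(v) = U c.
Check: (v - proj_W(v)) · u_1 = 0  (should be 0).
Check: (v - proj_W(v)) · u_2 = 0  (should be 0).
Result: proj_W(v) = (-5/2, -15/46, 21/46, -47/46).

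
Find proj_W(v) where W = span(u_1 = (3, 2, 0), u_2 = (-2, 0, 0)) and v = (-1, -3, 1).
proj_W(v) = (-1, -3, 0)

Set up U = [u_1 | ... | u_2] ∈ R^(3×2). The projector onto W = col(U) is P = U (U^T U)^(-1) U^T.
Compute U^T U =
  [13, -6]
  [-6, 4],
and U^T v = (-9, 2).
Solve U^T U · c = U^T v for the coefficients: c = (-3/2, -7/4). The projection is proj_W(v) = U c.
Check: (v - proj_W(v)) · u_1 = 0  (should be 0).
Check: (v - proj_W(v)) · u_2 = 0  (should be 0).
Result: proj_W(v) = (-1, -3, 0).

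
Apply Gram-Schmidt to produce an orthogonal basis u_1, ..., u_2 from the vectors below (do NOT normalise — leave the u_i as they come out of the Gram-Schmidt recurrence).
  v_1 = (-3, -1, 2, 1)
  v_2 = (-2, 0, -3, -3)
Orthogonal basis:
  u_1 = (-3, -1, 2, 1)
  u_2 = (-13/5, -1/5, -13/5, -14/5)

Apply the Gram-Schmidt recurrence
  u_1 = v_1
  u_i = v_i − Σ_{j<i} ((v_i · u_j) / (u_j · u_j)) · u_j.

Step by step this gives:
  u_1 = (-3, -1, 2, 1)
  u_2 = (-13/5, -1/5, -13/5, -14/5)

Orthogonality check:
  u_2 · u_1 = 0 (should be 0)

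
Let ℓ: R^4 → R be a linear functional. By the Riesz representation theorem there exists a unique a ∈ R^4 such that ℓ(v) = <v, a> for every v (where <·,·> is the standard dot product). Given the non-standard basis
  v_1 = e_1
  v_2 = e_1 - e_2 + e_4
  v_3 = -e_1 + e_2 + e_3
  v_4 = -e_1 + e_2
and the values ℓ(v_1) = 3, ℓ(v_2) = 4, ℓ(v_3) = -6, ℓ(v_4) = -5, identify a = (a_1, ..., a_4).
a = (3, -2, -1, -1)

Write a = (a_1, ..., a_4) in the standard basis. For each basis vector v_i, ℓ(v_i) = <v_i, a> is a linear equation in the a_j's. Collect the n equations into a matrix system V a = ℓ, where row i of V is v_i (expressed in the standard basis). Since V is invertible (lower-triangular with 1s on the diagonal, up to permutation), solve by back-substitution:
  V =
[[1, 0, 0, 0],
 [1, -1, 0, 1],
 [-1, 1, 1, 0],
 [-1, 1, 0, 0]]
  V a = (3, 4, -6, -5)
Solving gives a = (3, -2, -1, -1).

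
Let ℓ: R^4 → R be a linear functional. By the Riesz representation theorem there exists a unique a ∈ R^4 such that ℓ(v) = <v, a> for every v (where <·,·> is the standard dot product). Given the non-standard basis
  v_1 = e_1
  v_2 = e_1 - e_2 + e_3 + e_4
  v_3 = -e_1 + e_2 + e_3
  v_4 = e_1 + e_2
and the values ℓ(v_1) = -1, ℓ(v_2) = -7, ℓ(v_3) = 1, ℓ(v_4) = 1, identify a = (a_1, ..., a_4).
a = (-1, 2, -2, -2)

Write a = (a_1, ..., a_4) in the standard basis. For each basis vector v_i, ℓ(v_i) = <v_i, a> is a linear equation in the a_j's. Collect the n equations into a matrix system V a = ℓ, where row i of V is v_i (expressed in the standard basis). Since V is invertible (lower-triangular with 1s on the diagonal, up to permutation), solve by back-substitution:
  V =
[[1, 0, 0, 0],
 [1, -1, 1, 1],
 [-1, 1, 1, 0],
 [1, 1, 0, 0]]
  V a = (-1, -7, 1, 1)
Solving gives a = (-1, 2, -2, -2).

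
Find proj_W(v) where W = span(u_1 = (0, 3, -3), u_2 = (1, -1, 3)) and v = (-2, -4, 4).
proj_W(v) = (-2/3, -14/3, 10/3)

Set up U = [u_1 | ... | u_2] ∈ R^(3×2). The projector onto W = col(U) is P = U (U^T U)^(-1) U^T.
Compute U^T U =
  [18, -12]
  [-12, 11],
and U^T v = (-24, 14).
Solve U^T U · c = U^T v for the coefficients: c = (-16/9, -2/3). The projection is proj_W(v) = U c.
Check: (v - proj_W(v)) · u_1 = 0  (should be 0).
Check: (v - proj_W(v)) · u_2 = 0  (should be 0).
Result: proj_W(v) = (-2/3, -14/3, 10/3).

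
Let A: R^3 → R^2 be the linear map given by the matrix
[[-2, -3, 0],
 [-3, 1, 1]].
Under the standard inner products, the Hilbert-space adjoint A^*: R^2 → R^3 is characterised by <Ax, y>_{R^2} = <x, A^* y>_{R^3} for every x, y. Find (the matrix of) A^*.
A^* = A^T =
[[-2, -3],
 [-3, 1],
 [0, 1]]

For real matrices with standard dot products, the defining identity <Ax, y> = <x, A^* y> gives (Ax)^T y = x^T (A^*) y, i.e. x^T A^T y = x^T (A^*) y. Since this holds for all x, y, we must have A^* = A^T. Therefore
A^* =
[[-2, -3],
 [-3, 1],
 [0, 1]].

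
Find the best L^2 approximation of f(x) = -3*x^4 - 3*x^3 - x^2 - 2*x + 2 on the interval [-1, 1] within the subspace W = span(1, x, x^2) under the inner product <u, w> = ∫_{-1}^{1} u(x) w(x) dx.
g(x) = -25*x^2/7 - 19*x/5 + 79/35

The best approximation g ∈ W is the orthogonal projection of f onto W. Writing g = a_0 + a_1 x + a_2 x^2, the coefficients solve the normal equations G · a = b where
  G_{ij} = <φ_i, φ_j> and b_i = <f, φ_i>, with φ_0 = 1, φ_1 = x, φ_2 = x^2.
G =
  [2, 0, 2/3]
  [0, 2/3, 0]
  [2/3, 0, 2/5],
b = (32/15, -38/15, 8/105).
Solving gives a_0 = 79/35, a_1 = -19/5, a_2 = -25/7, so
  g(x) = -25*x^2/7 - 19*x/5 + 79/35.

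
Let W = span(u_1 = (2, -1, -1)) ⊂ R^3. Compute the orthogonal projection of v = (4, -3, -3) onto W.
proj_W(v) = (14/3, -7/3, -7/3)

Set up U = [u_1 | ... | u_1] ∈ R^(3×1). The projector onto W = col(U) is P = U (U^T U)^(-1) U^T.
Compute U^T U =
  [6],
and U^T v = (14).
Solve U^T U · c = U^T v for the coefficients: c = (7/3). The projection is proj_W(v) = U c.
Check: (v - proj_W(v)) · u_1 = 0  (should be 0).
Result: proj_W(v) = (14/3, -7/3, -7/3).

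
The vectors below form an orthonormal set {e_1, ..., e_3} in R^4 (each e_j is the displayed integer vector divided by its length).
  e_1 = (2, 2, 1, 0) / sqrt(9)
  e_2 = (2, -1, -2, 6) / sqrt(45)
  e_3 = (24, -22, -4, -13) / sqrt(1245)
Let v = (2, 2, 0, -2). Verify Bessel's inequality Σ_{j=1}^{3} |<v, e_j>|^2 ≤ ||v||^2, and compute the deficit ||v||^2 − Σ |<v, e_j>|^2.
Σ |<v, e_j>|^2 = 2504/249; ||v||^2 = 12; deficit = 484/249

Write each e_j = u_j / sqrt(<u_j, u_j>) where u_j is the displayed integer vector. Then <v, e_j> = <v, u_j> / sqrt(<u_j, u_j>), so |<v, e_j>|^2 = <v, u_j>^2 / <u_j, u_j>.
Coefficients: <v, e_1> = 8/sqrt(9), <v, e_2> = -10/sqrt(45), <v, e_3> = 30/sqrt(1245).
Square and sum: Σ |<v, e_j>|^2 = 2504/249.
Compute ||v||^2 = v·v = 12.
Deficit = 12 − 2504/249 = 484/249 ≥ 0, confirming Bessel's inequality. (The deficit equals ||v − Σ <v,e_j> e_j||^2, the squared distance from v to span{e_j}.)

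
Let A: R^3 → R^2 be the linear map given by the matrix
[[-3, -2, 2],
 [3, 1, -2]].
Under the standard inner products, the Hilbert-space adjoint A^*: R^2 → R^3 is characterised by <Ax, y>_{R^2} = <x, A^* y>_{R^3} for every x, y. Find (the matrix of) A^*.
A^* = A^T =
[[-3, 3],
 [-2, 1],
 [2, -2]]

For real matrices with standard dot products, the defining identity <Ax, y> = <x, A^* y> gives (Ax)^T y = x^T (A^*) y, i.e. x^T A^T y = x^T (A^*) y. Since this holds for all x, y, we must have A^* = A^T. Therefore
A^* =
[[-3, 3],
 [-2, 1],
 [2, -2]].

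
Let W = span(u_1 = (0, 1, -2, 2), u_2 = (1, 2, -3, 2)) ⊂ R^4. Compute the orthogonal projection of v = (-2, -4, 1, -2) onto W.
proj_W(v) = (-11/6, -7/3, 17/6, -1)

Set up U = [u_1 | ... | u_2] ∈ R^(4×2). The projector onto W = col(U) is P = U (U^T U)^(-1) U^T.
Compute U^T U =
  [9, 12]
  [12, 18],
and U^T v = (-10, -17).
Solve U^T U · c = U^T v for the coefficients: c = (4/3, -11/6). The projection is proj_W(v) = U c.
Check: (v - proj_W(v)) · u_1 = 0  (should be 0).
Check: (v - proj_W(v)) · u_2 = 0  (should be 0).
Result: proj_W(v) = (-11/6, -7/3, 17/6, -1).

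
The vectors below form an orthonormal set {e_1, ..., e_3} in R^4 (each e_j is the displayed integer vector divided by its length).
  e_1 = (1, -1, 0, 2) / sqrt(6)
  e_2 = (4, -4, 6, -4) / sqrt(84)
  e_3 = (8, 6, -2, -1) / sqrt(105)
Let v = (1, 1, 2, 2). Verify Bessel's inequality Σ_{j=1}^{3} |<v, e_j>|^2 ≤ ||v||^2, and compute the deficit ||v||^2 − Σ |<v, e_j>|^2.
Σ |<v, e_j>|^2 = 52/15; ||v||^2 = 10; deficit = 98/15

Write each e_j = u_j / sqrt(<u_j, u_j>) where u_j is the displayed integer vector. Then <v, e_j> = <v, u_j> / sqrt(<u_j, u_j>), so |<v, e_j>|^2 = <v, u_j>^2 / <u_j, u_j>.
Coefficients: <v, e_1> = 4/sqrt(6), <v, e_2> = 4/sqrt(84), <v, e_3> = 8/sqrt(105).
Square and sum: Σ |<v, e_j>|^2 = 52/15.
Compute ||v||^2 = v·v = 10.
Deficit = 10 − 52/15 = 98/15 ≥ 0, confirming Bessel's inequality. (The deficit equals ||v − Σ <v,e_j> e_j||^2, the squared distance from v to span{e_j}.)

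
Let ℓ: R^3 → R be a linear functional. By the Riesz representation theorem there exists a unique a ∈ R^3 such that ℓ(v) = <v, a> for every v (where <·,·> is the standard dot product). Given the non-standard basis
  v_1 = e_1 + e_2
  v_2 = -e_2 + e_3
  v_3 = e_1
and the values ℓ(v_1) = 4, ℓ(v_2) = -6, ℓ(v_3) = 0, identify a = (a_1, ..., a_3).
a = (0, 4, -2)

Write a = (a_1, ..., a_3) in the standard basis. For each basis vector v_i, ℓ(v_i) = <v_i, a> is a linear equation in the a_j's. Collect the n equations into a matrix system V a = ℓ, where row i of V is v_i (expressed in the standard basis). Since V is invertible (lower-triangular with 1s on the diagonal, up to permutation), solve by back-substitution:
  V =
[[1, 1, 0],
 [0, -1, 1],
 [1, 0, 0]]
  V a = (4, -6, 0)
Solving gives a = (0, 4, -2).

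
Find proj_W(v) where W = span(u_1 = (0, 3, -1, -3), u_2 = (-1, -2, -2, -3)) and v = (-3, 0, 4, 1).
proj_W(v) = (117/317, -24/317, 320/317, 609/317)

Set up U = [u_1 | ... | u_2] ∈ R^(4×2). The projector onto W = col(U) is P = U (U^T U)^(-1) U^T.
Compute U^T U =
  [19, 5]
  [5, 18],
and U^T v = (-7, -8).
Solve U^T U · c = U^T v for the coefficients: c = (-86/317, -117/317). The projection is proj_W(v) = U c.
Check: (v - proj_W(v)) · u_1 = 0  (should be 0).
Check: (v - proj_W(v)) · u_2 = 0  (should be 0).
Result: proj_W(v) = (117/317, -24/317, 320/317, 609/317).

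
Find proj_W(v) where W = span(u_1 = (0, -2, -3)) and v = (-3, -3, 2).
proj_W(v) = (0, 0, 0)

Set up U = [u_1 | ... | u_1] ∈ R^(3×1). The projector onto W = col(U) is P = U (U^T U)^(-1) U^T.
Compute U^T U =
  [13],
and U^T v = (0).
Solve U^T U · c = U^T v for the coefficients: c = (0). The projection is proj_W(v) = U c.
Check: (v - proj_W(v)) · u_1 = 0  (should be 0).
Result: proj_W(v) = (0, 0, 0).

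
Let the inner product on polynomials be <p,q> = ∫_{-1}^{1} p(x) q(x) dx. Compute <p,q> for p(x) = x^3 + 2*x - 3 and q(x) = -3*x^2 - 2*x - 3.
<p,q> = 308/15

Expand the product: p(x)·q(x) = -3*x^5 - 2*x^4 - 9*x^3 + 5*x^2 + 9.
∫_{-1}^{1} of each monomial x^k gives [2/(k+1) if k even, 0 if k odd]. Integrating term-by-term (or equivalently evaluating the antiderivative F(x) = -x^6/2 - 2*x^5/5 - 9*x^4/4 + 5*x^3/3 + 9*x at the endpoints):
  F(1) − F(−1) = 451/60 − (-781/60) = 308/15.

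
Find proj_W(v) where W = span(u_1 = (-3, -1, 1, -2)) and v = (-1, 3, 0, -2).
proj_W(v) = (-4/5, -4/15, 4/15, -8/15)

Set up U = [u_1 | ... | u_1] ∈ R^(4×1). The projector onto W = col(U) is P = U (U^T U)^(-1) U^T.
Compute U^T U =
  [15],
and U^T v = (4).
Solve U^T U · c = U^T v for the coefficients: c = (4/15). The projection is proj_W(v) = U c.
Check: (v - proj_W(v)) · u_1 = 0  (should be 0).
Result: proj_W(v) = (-4/5, -4/15, 4/15, -8/15).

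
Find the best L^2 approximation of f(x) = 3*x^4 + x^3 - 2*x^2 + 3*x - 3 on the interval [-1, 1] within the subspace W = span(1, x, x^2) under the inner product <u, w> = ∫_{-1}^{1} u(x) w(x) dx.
g(x) = 4*x^2/7 + 18*x/5 - 114/35

The best approximation g ∈ W is the orthogonal projection of f onto W. Writing g = a_0 + a_1 x + a_2 x^2, the coefficients solve the normal equations G · a = b where
  G_{ij} = <φ_i, φ_j> and b_i = <f, φ_i>, with φ_0 = 1, φ_1 = x, φ_2 = x^2.
G =
  [2, 0, 2/3]
  [0, 2/3, 0]
  [2/3, 0, 2/5],
b = (-92/15, 12/5, -68/35).
Solving gives a_0 = -114/35, a_1 = 18/5, a_2 = 4/7, so
  g(x) = 4*x^2/7 + 18*x/5 - 114/35.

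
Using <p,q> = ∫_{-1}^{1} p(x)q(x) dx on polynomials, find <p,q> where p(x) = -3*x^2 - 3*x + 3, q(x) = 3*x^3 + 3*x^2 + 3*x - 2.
<p,q> = -76/5

Expand the product: p(x)·q(x) = -9*x^5 - 18*x^4 - 9*x^3 + 6*x^2 + 15*x - 6.
∫_{-1}^{1} of each monomial x^k gives [2/(k+1) if k even, 0 if k odd]. Integrating term-by-term (or equivalently evaluating the antiderivative F(x) = -3*x^6/2 - 18*x^5/5 - 9*x^4/4 + 2*x^3 + 15*x^2/2 - 6*x at the endpoints):
  F(1) − F(−1) = -77/20 − (227/20) = -76/5.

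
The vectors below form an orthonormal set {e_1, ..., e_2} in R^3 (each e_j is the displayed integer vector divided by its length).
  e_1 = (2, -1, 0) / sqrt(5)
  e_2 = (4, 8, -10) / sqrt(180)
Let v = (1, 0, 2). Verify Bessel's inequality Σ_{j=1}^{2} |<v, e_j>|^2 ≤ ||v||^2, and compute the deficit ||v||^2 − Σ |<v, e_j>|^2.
Σ |<v, e_j>|^2 = 20/9; ||v||^2 = 5; deficit = 25/9

Write each e_j = u_j / sqrt(<u_j, u_j>) where u_j is the displayed integer vector. Then <v, e_j> = <v, u_j> / sqrt(<u_j, u_j>), so |<v, e_j>|^2 = <v, u_j>^2 / <u_j, u_j>.
Coefficients: <v, e_1> = 2/sqrt(5), <v, e_2> = -16/sqrt(180).
Square and sum: Σ |<v, e_j>|^2 = 20/9.
Compute ||v||^2 = v·v = 5.
Deficit = 5 − 20/9 = 25/9 ≥ 0, confirming Bessel's inequality. (The deficit equals ||v − Σ <v,e_j> e_j||^2, the squared distance from v to span{e_j}.)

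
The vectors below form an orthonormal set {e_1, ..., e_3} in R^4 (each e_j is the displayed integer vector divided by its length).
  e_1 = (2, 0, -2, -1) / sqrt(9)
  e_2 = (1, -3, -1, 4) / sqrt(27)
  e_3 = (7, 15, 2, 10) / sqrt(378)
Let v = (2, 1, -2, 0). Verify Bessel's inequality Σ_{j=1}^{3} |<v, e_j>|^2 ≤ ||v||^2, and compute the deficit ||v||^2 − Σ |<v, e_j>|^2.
Σ |<v, e_j>|^2 = 1109/126; ||v||^2 = 9; deficit = 25/126

Write each e_j = u_j / sqrt(<u_j, u_j>) where u_j is the displayed integer vector. Then <v, e_j> = <v, u_j> / sqrt(<u_j, u_j>), so |<v, e_j>|^2 = <v, u_j>^2 / <u_j, u_j>.
Coefficients: <v, e_1> = 8/sqrt(9), <v, e_2> = 1/sqrt(27), <v, e_3> = 25/sqrt(378).
Square and sum: Σ |<v, e_j>|^2 = 1109/126.
Compute ||v||^2 = v·v = 9.
Deficit = 9 − 1109/126 = 25/126 ≥ 0, confirming Bessel's inequality. (The deficit equals ||v − Σ <v,e_j> e_j||^2, the squared distance from v to span{e_j}.)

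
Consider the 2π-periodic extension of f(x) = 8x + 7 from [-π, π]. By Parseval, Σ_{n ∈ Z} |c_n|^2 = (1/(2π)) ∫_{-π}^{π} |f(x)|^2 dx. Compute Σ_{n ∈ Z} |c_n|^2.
Σ |c_n|^2 = 64π^2/3 + 49

Expand and integrate term by term over [-π, π]:
  ∫ (8x)^2 dx = 64·(2π^3/3); ∫ 2·8·(7)·x dx = 0 (odd integrand); ∫ 7^2 dx = 49·2π.
So (1/(2π)) ∫_{-π}^{π} (8x + 7)^2 dx = 64π^2/3 + 49 = 64π^2/3 + 49.
Parseval ⇒ Σ |c_n|^2 = 64π^2/3 + 49.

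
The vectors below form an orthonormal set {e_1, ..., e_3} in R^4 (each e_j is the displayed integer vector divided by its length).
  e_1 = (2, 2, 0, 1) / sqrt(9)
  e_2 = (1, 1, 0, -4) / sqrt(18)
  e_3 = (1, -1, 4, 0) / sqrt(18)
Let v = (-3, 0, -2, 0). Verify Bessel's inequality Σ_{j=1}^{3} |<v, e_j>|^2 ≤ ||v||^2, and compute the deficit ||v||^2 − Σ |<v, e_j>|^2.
Σ |<v, e_j>|^2 = 101/9; ||v||^2 = 13; deficit = 16/9

Write each e_j = u_j / sqrt(<u_j, u_j>) where u_j is the displayed integer vector. Then <v, e_j> = <v, u_j> / sqrt(<u_j, u_j>), so |<v, e_j>|^2 = <v, u_j>^2 / <u_j, u_j>.
Coefficients: <v, e_1> = -6/sqrt(9), <v, e_2> = -3/sqrt(18), <v, e_3> = -11/sqrt(18).
Square and sum: Σ |<v, e_j>|^2 = 101/9.
Compute ||v||^2 = v·v = 13.
Deficit = 13 − 101/9 = 16/9 ≥ 0, confirming Bessel's inequality. (The deficit equals ||v − Σ <v,e_j> e_j||^2, the squared distance from v to span{e_j}.)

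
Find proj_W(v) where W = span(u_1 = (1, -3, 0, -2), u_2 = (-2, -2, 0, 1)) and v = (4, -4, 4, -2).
proj_W(v) = (160/61, -208/61, 0, -218/61)

Set up U = [u_1 | ... | u_2] ∈ R^(4×2). The projector onto W = col(U) is P = U (U^T U)^(-1) U^T.
Compute U^T U =
  [14, 2]
  [2, 9],
and U^T v = (20, -2).
Solve U^T U · c = U^T v for the coefficients: c = (92/61, -34/61). The projection is proj_W(v) = U c.
Check: (v - proj_W(v)) · u_1 = 0  (should be 0).
Check: (v - proj_W(v)) · u_2 = 0  (should be 0).
Result: proj_W(v) = (160/61, -208/61, 0, -218/61).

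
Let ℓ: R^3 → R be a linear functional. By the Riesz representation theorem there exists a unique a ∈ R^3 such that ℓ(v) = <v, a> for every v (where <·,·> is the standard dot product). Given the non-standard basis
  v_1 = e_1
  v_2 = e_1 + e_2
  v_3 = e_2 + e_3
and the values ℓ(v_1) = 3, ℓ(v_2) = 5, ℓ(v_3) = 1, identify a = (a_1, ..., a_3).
a = (3, 2, -1)

Write a = (a_1, ..., a_3) in the standard basis. For each basis vector v_i, ℓ(v_i) = <v_i, a> is a linear equation in the a_j's. Collect the n equations into a matrix system V a = ℓ, where row i of V is v_i (expressed in the standard basis). Since V is invertible (lower-triangular with 1s on the diagonal, up to permutation), solve by back-substitution:
  V =
[[1, 0, 0],
 [1, 1, 0],
 [0, 1, 1]]
  V a = (3, 5, 1)
Solving gives a = (3, 2, -1).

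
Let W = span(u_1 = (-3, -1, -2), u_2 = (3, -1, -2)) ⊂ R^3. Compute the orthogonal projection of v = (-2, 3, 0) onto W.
proj_W(v) = (-2, 3/5, 6/5)

Set up U = [u_1 | ... | u_2] ∈ R^(3×2). The projector onto W = col(U) is P = U (U^T U)^(-1) U^T.
Compute U^T U =
  [14, -4]
  [-4, 14],
and U^T v = (3, -9).
Solve U^T U · c = U^T v for the coefficients: c = (1/30, -19/30). The projection is proj_W(v) = U c.
Check: (v - proj_W(v)) · u_1 = 0  (should be 0).
Check: (v - proj_W(v)) · u_2 = 0  (should be 0).
Result: proj_W(v) = (-2, 3/5, 6/5).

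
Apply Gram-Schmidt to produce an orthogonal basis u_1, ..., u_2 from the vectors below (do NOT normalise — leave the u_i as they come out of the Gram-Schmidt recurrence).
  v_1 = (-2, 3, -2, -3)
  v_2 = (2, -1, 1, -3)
Orthogonal basis:
  u_1 = (-2, 3, -2, -3)
  u_2 = (2, -1, 1, -3)

Apply the Gram-Schmidt recurrence
  u_1 = v_1
  u_i = v_i − Σ_{j<i} ((v_i · u_j) / (u_j · u_j)) · u_j.

Step by step this gives:
  u_1 = (-2, 3, -2, -3)
  u_2 = (2, -1, 1, -3)

Orthogonality check:
  u_2 · u_1 = 0 (should be 0)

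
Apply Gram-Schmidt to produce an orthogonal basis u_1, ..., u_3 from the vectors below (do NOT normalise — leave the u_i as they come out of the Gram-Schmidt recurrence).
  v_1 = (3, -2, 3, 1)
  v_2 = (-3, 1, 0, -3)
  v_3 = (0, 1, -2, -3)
Orthogonal basis:
  u_1 = (3, -2, 3, 1)
  u_2 = (-27/23, -5/23, 42/23, -55/23)
  u_3 = (435/241, 27/241, -275/241, -426/241)

Apply the Gram-Schmidt recurrence
  u_1 = v_1
  u_i = v_i − Σ_{j<i} ((v_i · u_j) / (u_j · u_j)) · u_j.

Step by step this gives:
  u_1 = (3, -2, 3, 1)
  u_2 = (-27/23, -5/23, 42/23, -55/23)
  u_3 = (435/241, 27/241, -275/241, -426/241)

Orthogonality check:
  u_2 · u_1 = 0 (should be 0)
  u_3 · u_1 = 0 (should be 0)
  u_3 · u_2 = 0 (should be 0)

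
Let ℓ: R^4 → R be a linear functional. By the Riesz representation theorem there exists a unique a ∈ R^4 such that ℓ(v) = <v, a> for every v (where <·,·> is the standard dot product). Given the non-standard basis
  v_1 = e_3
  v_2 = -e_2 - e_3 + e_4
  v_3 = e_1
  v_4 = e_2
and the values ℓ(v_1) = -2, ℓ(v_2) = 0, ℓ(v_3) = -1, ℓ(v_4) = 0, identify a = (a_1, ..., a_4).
a = (-1, 0, -2, -2)

Write a = (a_1, ..., a_4) in the standard basis. For each basis vector v_i, ℓ(v_i) = <v_i, a> is a linear equation in the a_j's. Collect the n equations into a matrix system V a = ℓ, where row i of V is v_i (expressed in the standard basis). Since V is invertible (lower-triangular with 1s on the diagonal, up to permutation), solve by back-substitution:
  V =
[[0, 0, 1, 0],
 [0, -1, -1, 1],
 [1, 0, 0, 0],
 [0, 1, 0, 0]]
  V a = (-2, 0, -1, 0)
Solving gives a = (-1, 0, -2, -2).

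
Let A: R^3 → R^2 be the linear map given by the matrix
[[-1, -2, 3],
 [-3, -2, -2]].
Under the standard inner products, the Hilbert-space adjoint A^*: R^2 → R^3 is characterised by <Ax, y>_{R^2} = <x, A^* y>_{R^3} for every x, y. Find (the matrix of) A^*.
A^* = A^T =
[[-1, -3],
 [-2, -2],
 [3, -2]]

For real matrices with standard dot products, the defining identity <Ax, y> = <x, A^* y> gives (Ax)^T y = x^T (A^*) y, i.e. x^T A^T y = x^T (A^*) y. Since this holds for all x, y, we must have A^* = A^T. Therefore
A^* =
[[-1, -3],
 [-2, -2],
 [3, -2]].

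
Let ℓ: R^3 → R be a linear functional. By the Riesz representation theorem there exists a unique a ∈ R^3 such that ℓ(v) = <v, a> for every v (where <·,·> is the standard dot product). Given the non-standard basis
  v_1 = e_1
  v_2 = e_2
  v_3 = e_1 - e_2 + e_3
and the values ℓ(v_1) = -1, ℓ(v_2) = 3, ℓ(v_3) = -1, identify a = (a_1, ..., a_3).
a = (-1, 3, 3)

Write a = (a_1, ..., a_3) in the standard basis. For each basis vector v_i, ℓ(v_i) = <v_i, a> is a linear equation in the a_j's. Collect the n equations into a matrix system V a = ℓ, where row i of V is v_i (expressed in the standard basis). Since V is invertible (lower-triangular with 1s on the diagonal, up to permutation), solve by back-substitution:
  V =
[[1, 0, 0],
 [0, 1, 0],
 [1, -1, 1]]
  V a = (-1, 3, -1)
Solving gives a = (-1, 3, 3).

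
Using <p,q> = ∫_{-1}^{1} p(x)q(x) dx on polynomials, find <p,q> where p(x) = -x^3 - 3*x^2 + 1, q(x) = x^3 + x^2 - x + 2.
<p,q> = -44/105

Expand the product: p(x)·q(x) = -x^6 - 4*x^5 - 2*x^4 + 2*x^3 - 5*x^2 - x + 2.
∫_{-1}^{1} of each monomial x^k gives [2/(k+1) if k even, 0 if k odd]. Integrating term-by-term (or equivalently evaluating the antiderivative F(x) = -x^7/7 - 2*x^6/3 - 2*x^5/5 + x^4/2 - 5*x^3/3 - x^2/2 + 2*x at the endpoints):
  F(1) − F(−1) = -92/105 − (-16/35) = -44/105.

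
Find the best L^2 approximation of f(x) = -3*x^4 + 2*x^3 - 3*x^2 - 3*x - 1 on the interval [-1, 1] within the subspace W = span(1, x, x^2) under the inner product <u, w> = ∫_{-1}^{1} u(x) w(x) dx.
g(x) = -39*x^2/7 - 9*x/5 - 26/35

The best approximation g ∈ W is the orthogonal projection of f onto W. Writing g = a_0 + a_1 x + a_2 x^2, the coefficients solve the normal equations G · a = b where
  G_{ij} = <φ_i, φ_j> and b_i = <f, φ_i>, with φ_0 = 1, φ_1 = x, φ_2 = x^2.
G =
  [2, 0, 2/3]
  [0, 2/3, 0]
  [2/3, 0, 2/5],
b = (-26/5, -6/5, -286/105).
Solving gives a_0 = -26/35, a_1 = -9/5, a_2 = -39/7, so
  g(x) = -39*x^2/7 - 9*x/5 - 26/35.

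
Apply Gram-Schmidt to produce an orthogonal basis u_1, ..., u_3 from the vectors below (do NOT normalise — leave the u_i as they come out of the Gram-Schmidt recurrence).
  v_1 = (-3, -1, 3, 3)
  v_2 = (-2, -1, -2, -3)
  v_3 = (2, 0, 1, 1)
Orthogonal basis:
  u_1 = (-3, -1, 3, 3)
  u_2 = (-20/7, -9/7, -8/7, -15/7)
  u_3 = (4/11, -81/110, 19/55, -5/22)

Apply the Gram-Schmidt recurrence
  u_1 = v_1
  u_i = v_i − Σ_{j<i} ((v_i · u_j) / (u_j · u_j)) · u_j.

Step by step this gives:
  u_1 = (-3, -1, 3, 3)
  u_2 = (-20/7, -9/7, -8/7, -15/7)
  u_3 = (4/11, -81/110, 19/55, -5/22)

Orthogonality check:
  u_2 · u_1 = 0 (should be 0)
  u_3 · u_1 = 0 (should be 0)
  u_3 · u_2 = 0 (should be 0)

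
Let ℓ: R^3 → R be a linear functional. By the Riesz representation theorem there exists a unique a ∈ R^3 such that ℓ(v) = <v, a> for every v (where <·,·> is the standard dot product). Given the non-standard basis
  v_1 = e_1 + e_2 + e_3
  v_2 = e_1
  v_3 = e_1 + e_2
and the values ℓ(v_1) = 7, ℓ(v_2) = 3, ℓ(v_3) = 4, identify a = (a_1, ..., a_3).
a = (3, 1, 3)

Write a = (a_1, ..., a_3) in the standard basis. For each basis vector v_i, ℓ(v_i) = <v_i, a> is a linear equation in the a_j's. Collect the n equations into a matrix system V a = ℓ, where row i of V is v_i (expressed in the standard basis). Since V is invertible (lower-triangular with 1s on the diagonal, up to permutation), solve by back-substitution:
  V =
[[1, 1, 1],
 [1, 0, 0],
 [1, 1, 0]]
  V a = (7, 3, 4)
Solving gives a = (3, 1, 3).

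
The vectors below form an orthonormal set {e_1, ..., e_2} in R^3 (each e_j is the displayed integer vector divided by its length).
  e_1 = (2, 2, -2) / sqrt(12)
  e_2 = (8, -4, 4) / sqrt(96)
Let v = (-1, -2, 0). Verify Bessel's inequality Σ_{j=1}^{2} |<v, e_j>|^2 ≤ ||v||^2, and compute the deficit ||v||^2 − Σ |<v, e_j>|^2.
Σ |<v, e_j>|^2 = 3; ||v||^2 = 5; deficit = 2

Write each e_j = u_j / sqrt(<u_j, u_j>) where u_j is the displayed integer vector. Then <v, e_j> = <v, u_j> / sqrt(<u_j, u_j>), so |<v, e_j>|^2 = <v, u_j>^2 / <u_j, u_j>.
Coefficients: <v, e_1> = -6/sqrt(12), <v, e_2> = 0/sqrt(96).
Square and sum: Σ |<v, e_j>|^2 = 3.
Compute ||v||^2 = v·v = 5.
Deficit = 5 − 3 = 2 ≥ 0, confirming Bessel's inequality. (The deficit equals ||v − Σ <v,e_j> e_j||^2, the squared distance from v to span{e_j}.)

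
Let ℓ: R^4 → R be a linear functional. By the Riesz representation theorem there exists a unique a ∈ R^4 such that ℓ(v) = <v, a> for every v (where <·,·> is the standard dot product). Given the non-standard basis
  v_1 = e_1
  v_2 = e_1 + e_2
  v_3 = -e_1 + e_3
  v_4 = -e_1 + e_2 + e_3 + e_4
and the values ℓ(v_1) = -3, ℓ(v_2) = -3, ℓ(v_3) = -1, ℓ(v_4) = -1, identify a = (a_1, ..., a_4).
a = (-3, 0, -4, 0)

Write a = (a_1, ..., a_4) in the standard basis. For each basis vector v_i, ℓ(v_i) = <v_i, a> is a linear equation in the a_j's. Collect the n equations into a matrix system V a = ℓ, where row i of V is v_i (expressed in the standard basis). Since V is invertible (lower-triangular with 1s on the diagonal, up to permutation), solve by back-substitution:
  V =
[[1, 0, 0, 0],
 [1, 1, 0, 0],
 [-1, 0, 1, 0],
 [-1, 1, 1, 1]]
  V a = (-3, -3, -1, -1)
Solving gives a = (-3, 0, -4, 0).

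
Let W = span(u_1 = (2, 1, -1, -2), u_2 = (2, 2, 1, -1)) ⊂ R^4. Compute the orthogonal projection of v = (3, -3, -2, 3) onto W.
proj_W(v) = (-12/17, -61/51, -4/3, -7/51)

Set up U = [u_1 | ... | u_2] ∈ R^(4×2). The projector onto W = col(U) is P = U (U^T U)^(-1) U^T.
Compute U^T U =
  [10, 7]
  [7, 10],
and U^T v = (-1, -5).
Solve U^T U · c = U^T v for the coefficients: c = (25/51, -43/51). The projection is proj_W(v) = U c.
Check: (v - proj_W(v)) · u_1 = 0  (should be 0).
Check: (v - proj_W(v)) · u_2 = 0  (should be 0).
Result: proj_W(v) = (-12/17, -61/51, -4/3, -7/51).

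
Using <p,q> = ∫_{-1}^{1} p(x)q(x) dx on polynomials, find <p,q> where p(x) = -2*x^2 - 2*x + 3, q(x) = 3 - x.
<p,q> = 46/3

Expand the product: p(x)·q(x) = 2*x^3 - 4*x^2 - 9*x + 9.
∫_{-1}^{1} of each monomial x^k gives [2/(k+1) if k even, 0 if k odd]. Integrating term-by-term (or equivalently evaluating the antiderivative F(x) = x^4/2 - 4*x^3/3 - 9*x^2/2 + 9*x at the endpoints):
  F(1) − F(−1) = 11/3 − (-35/3) = 46/3.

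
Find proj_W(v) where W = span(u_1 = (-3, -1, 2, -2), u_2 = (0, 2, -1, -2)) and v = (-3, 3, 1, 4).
proj_W(v) = (0, -2/3, 1/3, 2/3)

Set up U = [u_1 | ... | u_2] ∈ R^(4×2). The projector onto W = col(U) is P = U (U^T U)^(-1) U^T.
Compute U^T U =
  [18, 0]
  [0, 9],
and U^T v = (0, -3).
Solve U^T U · c = U^T v for the coefficients: c = (0, -1/3). The projection is proj_W(v) = U c.
Check: (v - proj_W(v)) · u_1 = 0  (should be 0).
Check: (v - proj_W(v)) · u_2 = 0  (should be 0).
Result: proj_W(v) = (0, -2/3, 1/3, 2/3).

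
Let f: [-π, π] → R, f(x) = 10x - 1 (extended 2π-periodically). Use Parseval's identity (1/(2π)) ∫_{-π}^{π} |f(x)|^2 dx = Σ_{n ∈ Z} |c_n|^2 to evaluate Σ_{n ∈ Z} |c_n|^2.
Σ |c_n|^2 = 100π^2/3 + 1

Expand and integrate term by term over [-π, π]:
  ∫ (10x)^2 dx = 100·(2π^3/3); ∫ 2·10·(-1)·x dx = 0 (odd integrand); ∫ (-1)^2 dx = 1·2π.
So (1/(2π)) ∫_{-π}^{π} (10x - 1)^2 dx = 100π^2/3 + 1 = 100π^2/3 + 1.
Parseval ⇒ Σ |c_n|^2 = 100π^2/3 + 1.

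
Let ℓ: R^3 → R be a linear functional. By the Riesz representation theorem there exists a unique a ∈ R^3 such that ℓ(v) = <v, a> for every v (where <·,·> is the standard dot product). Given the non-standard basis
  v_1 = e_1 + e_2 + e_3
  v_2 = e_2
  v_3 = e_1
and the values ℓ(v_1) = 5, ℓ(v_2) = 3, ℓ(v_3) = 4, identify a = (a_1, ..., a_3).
a = (4, 3, -2)

Write a = (a_1, ..., a_3) in the standard basis. For each basis vector v_i, ℓ(v_i) = <v_i, a> is a linear equation in the a_j's. Collect the n equations into a matrix system V a = ℓ, where row i of V is v_i (expressed in the standard basis). Since V is invertible (lower-triangular with 1s on the diagonal, up to permutation), solve by back-substitution:
  V =
[[1, 1, 1],
 [0, 1, 0],
 [1, 0, 0]]
  V a = (5, 3, 4)
Solving gives a = (4, 3, -2).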